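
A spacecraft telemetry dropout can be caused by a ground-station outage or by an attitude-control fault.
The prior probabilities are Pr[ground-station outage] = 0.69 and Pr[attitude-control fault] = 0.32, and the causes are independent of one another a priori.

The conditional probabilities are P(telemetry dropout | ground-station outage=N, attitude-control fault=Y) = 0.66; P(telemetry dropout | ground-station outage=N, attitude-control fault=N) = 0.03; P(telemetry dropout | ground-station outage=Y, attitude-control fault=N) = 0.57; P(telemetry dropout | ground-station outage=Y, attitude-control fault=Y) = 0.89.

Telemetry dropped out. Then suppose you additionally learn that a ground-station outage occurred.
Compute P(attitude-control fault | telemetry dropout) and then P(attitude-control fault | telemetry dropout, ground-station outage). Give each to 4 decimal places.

P(attitude-control fault | telemetry dropout) ≈ 0.4890; P(attitude-control fault | telemetry dropout, ground-station outage) ≈ 0.4236

P(telemetry dropout) = 0.03·0.31·0.68 + 0.66·0.31·0.32 + 0.57·0.69·0.68 + 0.89·0.69·0.32 = 0.006324 + 0.065472 + 0.267444 + 0.196512 = 0.535752
Of this, 0.261984 comes from 0.065472 + 0.196512 (the attitude-control fault=true cases).
P(attitude-control fault | telemetry dropout) = 0.261984 / 0.535752 ≈ 0.4890

With the extra evidence:
For the numerator, keep only attitude-control fault=true terms: 0.89·0.32 = 0.284800
Normalizer over all consistent configurations: 0.57·0.68 + 0.89·0.32 = 0.672400
P(attitude-control fault | telemetry dropout, ground-station outage) = 0.284800/0.672400 ≈ 0.4236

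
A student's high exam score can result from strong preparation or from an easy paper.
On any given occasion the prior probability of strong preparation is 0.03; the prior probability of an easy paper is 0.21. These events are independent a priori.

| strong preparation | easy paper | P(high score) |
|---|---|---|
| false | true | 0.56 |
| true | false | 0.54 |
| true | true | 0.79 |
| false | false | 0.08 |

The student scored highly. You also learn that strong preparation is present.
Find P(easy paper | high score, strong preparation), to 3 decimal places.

Enumerate both values of easy paper and weight by the priors:
  P(high score | strong preparation) = 0.54*0.79 + 0.79*0.21
        = 0.426600 + 0.165900 = 0.592500
The terms with easy paper present sum to 0.165900, so
  P(easy paper | high score, strong preparation) = 0.165900 / 0.592500 ≈ 0.280

P(easy paper | high score, strong preparation) ≈ 0.280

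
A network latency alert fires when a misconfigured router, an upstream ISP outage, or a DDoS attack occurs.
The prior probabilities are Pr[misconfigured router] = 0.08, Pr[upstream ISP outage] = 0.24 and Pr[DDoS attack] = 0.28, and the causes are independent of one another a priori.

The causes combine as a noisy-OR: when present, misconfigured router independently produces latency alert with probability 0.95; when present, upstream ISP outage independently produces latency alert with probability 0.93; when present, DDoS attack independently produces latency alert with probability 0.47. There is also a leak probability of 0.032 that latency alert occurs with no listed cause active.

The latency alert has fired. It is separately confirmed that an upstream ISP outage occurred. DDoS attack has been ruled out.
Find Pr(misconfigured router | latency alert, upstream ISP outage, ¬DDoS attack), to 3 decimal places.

Under noisy-OR, P(latency alert | causes) = 1 − (1−0.032)·∏(1−qᵢ) over the active causes.
P(latency alert | upstream ISP outage, ¬DDoS attack) = 0.93224*0.92 + 0.996612*0.08 = 0.857661 + 0.079729 = 0.937390
Of this, 0.079729 comes from 0.996612*0.08 (the misconfigured router=true cases).
Hence the posterior is 0.079729/0.937390 ≈ 0.085.

Pr(misconfigured router | latency alert, upstream ISP outage, ¬DDoS attack) ≈ 0.085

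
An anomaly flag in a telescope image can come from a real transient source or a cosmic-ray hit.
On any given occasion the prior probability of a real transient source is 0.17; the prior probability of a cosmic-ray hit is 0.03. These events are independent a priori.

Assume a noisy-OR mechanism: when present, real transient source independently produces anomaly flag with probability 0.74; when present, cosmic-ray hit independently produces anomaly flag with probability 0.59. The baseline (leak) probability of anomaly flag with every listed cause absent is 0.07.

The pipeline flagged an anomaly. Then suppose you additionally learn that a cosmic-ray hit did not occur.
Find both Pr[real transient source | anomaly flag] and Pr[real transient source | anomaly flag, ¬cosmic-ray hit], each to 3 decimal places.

Pr[real transient source | anomaly flag] ≈ 0.644; Pr[real transient source | anomaly flag, ¬cosmic-ray hit] ≈ 0.689

Under noisy-OR, P(anomaly flag | causes) = 1 − (1−0.07)·∏(1−qᵢ) over the active causes.
Sum P(anomaly flag|·) weighted by the priors over the 4 (real transient source, cosmic-ray hit) configurations:
  P(anomaly flag) = 0.07·0.83·0.97 + 0.6187·0.83·0.03 + 0.7582·0.17·0.97 + 0.900862·0.17·0.03
        = 0.056357 + 0.015406 + 0.125027 + 0.004594 = 0.201384
The terms with real transient source present sum to 0.129621, so
  P(real transient source | anomaly flag) = 0.129621 / 0.201384 ≈ 0.644

With the extra evidence:
P(anomaly flag | ¬cosmic-ray hit) = 0.07·0.83 + 0.7582·0.17 = 0.058100 + 0.128894 = 0.186994
Restricting to configurations with real transient source present: 0.7582·0.17 = 0.128894.
P(real transient source | anomaly flag, ¬cosmic-ray hit) = 0.128894 / 0.186994 ≈ 0.689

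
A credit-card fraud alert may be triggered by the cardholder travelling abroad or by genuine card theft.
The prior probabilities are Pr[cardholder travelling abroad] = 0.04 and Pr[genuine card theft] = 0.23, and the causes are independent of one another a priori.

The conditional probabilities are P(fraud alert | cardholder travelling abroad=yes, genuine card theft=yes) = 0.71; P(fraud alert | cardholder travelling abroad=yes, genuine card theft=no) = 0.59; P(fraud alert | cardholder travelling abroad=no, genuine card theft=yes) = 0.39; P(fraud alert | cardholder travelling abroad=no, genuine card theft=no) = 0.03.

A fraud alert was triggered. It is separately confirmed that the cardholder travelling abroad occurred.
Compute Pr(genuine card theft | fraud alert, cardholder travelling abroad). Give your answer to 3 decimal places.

P(fraud alert | cardholder travelling abroad) = 0.59*0.77 + 0.71*0.23 = 0.454300 + 0.163300 = 0.617600
Restricting to configurations with genuine card theft present: 0.71*0.23 = 0.163300.
P(genuine card theft | fraud alert, cardholder travelling abroad) = 0.163300 / 0.617600 ≈ 0.264

Pr(genuine card theft | fraud alert, cardholder travelling abroad) ≈ 0.264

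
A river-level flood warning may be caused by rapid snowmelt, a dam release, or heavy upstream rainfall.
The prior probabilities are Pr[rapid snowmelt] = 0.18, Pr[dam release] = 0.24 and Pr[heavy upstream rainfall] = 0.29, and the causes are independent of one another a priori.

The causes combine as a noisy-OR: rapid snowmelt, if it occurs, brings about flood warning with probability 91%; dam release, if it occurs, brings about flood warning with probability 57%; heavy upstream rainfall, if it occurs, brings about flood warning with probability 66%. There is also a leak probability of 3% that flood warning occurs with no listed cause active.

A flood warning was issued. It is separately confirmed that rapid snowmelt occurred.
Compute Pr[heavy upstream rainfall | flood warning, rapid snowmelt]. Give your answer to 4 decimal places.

Pr[heavy upstream rainfall | flood warning, rapid snowmelt] ≈ 0.3009

Under noisy-OR, P(flood warning | causes) = 1 − (1−0.03)·∏(1−qᵢ) over the active causes.
P(flood warning | rapid snowmelt) = 0.9127×0.76×0.71 + 0.970318×0.76×0.29 + 0.962461×0.24×0.71 + 0.987237×0.24×0.29 = 0.492493 + 0.213858 + 0.164003 + 0.068712 = 0.939066
Of this, 0.282570 comes from 0.213858 + 0.068712 (the heavy upstream rainfall=true cases).
So P(heavy upstream rainfall | flood warning, rapid snowmelt) = 0.282570/0.939066 ≈ 0.3009.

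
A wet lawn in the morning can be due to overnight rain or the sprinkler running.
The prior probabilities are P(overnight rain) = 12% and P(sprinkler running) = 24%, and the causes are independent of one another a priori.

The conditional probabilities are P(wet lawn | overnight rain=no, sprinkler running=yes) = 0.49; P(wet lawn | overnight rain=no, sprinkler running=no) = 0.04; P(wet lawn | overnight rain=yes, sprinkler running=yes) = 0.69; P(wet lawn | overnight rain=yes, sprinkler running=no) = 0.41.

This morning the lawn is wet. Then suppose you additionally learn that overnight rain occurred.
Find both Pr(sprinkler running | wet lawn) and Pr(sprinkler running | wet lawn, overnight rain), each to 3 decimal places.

P(wet lawn) = 0.04·0.88·0.76 + 0.49·0.88·0.24 + 0.41·0.12·0.76 + 0.69·0.12·0.24 = 0.026752 + 0.103488 + 0.037392 + 0.019872 = 0.187504
Restricting to configurations with sprinkler running present: 0.103488 + 0.019872 = 0.123360.
Hence the posterior is 0.123360/0.187504 ≈ 0.658.

Now condition on the additional information:
Sum P(wet lawn|·) weighted by the priors over both values of sprinkler running:
  P(wet lawn | overnight rain) = 0.41×0.76 + 0.69×0.24
        = 0.311600 + 0.165600 = 0.477200
The terms with sprinkler running present sum to 0.165600, so
  P(sprinkler running | wet lawn, overnight rain) = 0.165600 / 0.477200 ≈ 0.347

Pr(sprinkler running | wet lawn) ≈ 0.658; Pr(sprinkler running | wet lawn, overnight rain) ≈ 0.347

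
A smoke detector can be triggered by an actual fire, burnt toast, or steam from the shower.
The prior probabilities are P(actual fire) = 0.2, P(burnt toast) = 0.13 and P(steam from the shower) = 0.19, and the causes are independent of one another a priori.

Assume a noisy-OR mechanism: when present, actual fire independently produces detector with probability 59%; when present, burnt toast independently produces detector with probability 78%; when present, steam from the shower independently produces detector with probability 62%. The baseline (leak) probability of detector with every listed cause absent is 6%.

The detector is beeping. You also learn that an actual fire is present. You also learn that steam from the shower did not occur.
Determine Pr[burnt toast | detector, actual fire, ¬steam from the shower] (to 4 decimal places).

Pr[burnt toast | detector, actual fire, ¬steam from the shower] ≈ 0.1820

Under noisy-OR, P(detector | causes) = 1 − (1−0.06)·∏(1−qᵢ) over the active causes.
By total probability over both values of burnt toast:
  P(detector | actual fire, ¬steam from the shower) = 0.6146*0.87 + 0.915212*0.13
        = 0.534702 + 0.118978 = 0.653680
The terms with burnt toast present sum to 0.118978, so
  P(burnt toast | detector, actual fire, ¬steam from the shower) = 0.118978 / 0.653680 ≈ 0.1820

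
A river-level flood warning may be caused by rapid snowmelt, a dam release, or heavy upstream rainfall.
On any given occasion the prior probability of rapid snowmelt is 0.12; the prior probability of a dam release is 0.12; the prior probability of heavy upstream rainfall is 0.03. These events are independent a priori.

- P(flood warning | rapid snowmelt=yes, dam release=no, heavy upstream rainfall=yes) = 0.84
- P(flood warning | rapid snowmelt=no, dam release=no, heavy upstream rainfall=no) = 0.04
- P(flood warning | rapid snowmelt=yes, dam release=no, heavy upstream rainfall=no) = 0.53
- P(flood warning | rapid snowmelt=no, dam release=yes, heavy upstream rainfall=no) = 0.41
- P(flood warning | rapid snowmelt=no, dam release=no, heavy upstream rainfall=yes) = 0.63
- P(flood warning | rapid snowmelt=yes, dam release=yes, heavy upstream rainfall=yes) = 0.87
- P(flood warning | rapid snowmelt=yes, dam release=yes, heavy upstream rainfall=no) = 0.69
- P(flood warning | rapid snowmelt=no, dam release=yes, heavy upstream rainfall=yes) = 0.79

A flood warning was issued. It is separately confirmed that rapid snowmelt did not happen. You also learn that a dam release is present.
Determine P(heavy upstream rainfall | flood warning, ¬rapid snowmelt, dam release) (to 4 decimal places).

P(heavy upstream rainfall | flood warning, ¬rapid snowmelt, dam release) ≈ 0.0562

Enumerate both values of heavy upstream rainfall and weight by the priors:
  P(flood warning | ¬rapid snowmelt, dam release) = 0.41×0.97 + 0.79×0.03
        = 0.397700 + 0.023700 = 0.421400
Keeping only the heavy upstream rainfall-present terms gives 0.023700, so
  P(heavy upstream rainfall | flood warning, ¬rapid snowmelt, dam release) = 0.023700 / 0.421400 ≈ 0.0562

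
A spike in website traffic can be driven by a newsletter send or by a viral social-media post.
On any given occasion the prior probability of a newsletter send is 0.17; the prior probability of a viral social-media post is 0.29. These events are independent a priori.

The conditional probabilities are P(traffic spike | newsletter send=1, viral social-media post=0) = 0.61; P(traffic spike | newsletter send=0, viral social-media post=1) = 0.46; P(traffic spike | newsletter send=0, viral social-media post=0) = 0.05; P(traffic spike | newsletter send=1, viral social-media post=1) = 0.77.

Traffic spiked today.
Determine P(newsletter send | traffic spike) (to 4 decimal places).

P(traffic spike) = 0.05×0.83×0.71 + 0.46×0.83×0.29 + 0.61×0.17×0.71 + 0.77×0.17×0.29 = 0.029465 + 0.110722 + 0.073627 + 0.037961 = 0.251775
Restricting to configurations with newsletter send present: 0.073627 + 0.037961 = 0.111588.
Hence the posterior is 0.111588/0.251775 ≈ 0.4432.

P(newsletter send | traffic spike) ≈ 0.4432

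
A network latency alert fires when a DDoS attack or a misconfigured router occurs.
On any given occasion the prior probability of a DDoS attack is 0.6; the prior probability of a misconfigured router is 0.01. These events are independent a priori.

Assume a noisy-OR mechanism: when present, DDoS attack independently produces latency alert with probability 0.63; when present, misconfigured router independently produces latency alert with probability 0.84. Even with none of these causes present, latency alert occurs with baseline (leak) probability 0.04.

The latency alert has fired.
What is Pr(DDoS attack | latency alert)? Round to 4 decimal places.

Under noisy-OR, P(latency alert | causes) = 1 − (1−0.04)·∏(1−qᵢ) over the active causes.
P(latency alert) = 0.04×0.4×0.99 + 0.8464×0.4×0.01 + 0.6448×0.6×0.99 + 0.943168×0.6×0.01 = 0.015840 + 0.003386 + 0.383011 + 0.005659 = 0.407896
The DDoS attack-present share is 0.383011 + 0.005659 = 0.388670.
Hence the posterior is 0.388670/0.407896 ≈ 0.9529.

Pr(DDoS attack | latency alert) ≈ 0.9529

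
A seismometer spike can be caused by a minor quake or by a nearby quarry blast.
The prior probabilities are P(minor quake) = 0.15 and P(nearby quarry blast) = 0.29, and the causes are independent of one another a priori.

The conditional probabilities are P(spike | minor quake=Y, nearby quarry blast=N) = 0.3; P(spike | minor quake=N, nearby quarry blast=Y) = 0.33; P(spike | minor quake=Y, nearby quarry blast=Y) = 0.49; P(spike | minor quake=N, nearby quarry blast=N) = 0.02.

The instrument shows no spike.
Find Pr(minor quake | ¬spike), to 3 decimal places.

Weight on minor quake=true, given the evidence: 0.074550 + 0.022185 = 0.096735
The normalizing constant is 0.98×0.85×0.71 + 0.67×0.85×0.29 + 0.7×0.15×0.71 + 0.51×0.15×0.29 = 0.853320
Posterior = 0.096735 / 0.853320 ≈ 0.113

Pr(minor quake | ¬spike) ≈ 0.113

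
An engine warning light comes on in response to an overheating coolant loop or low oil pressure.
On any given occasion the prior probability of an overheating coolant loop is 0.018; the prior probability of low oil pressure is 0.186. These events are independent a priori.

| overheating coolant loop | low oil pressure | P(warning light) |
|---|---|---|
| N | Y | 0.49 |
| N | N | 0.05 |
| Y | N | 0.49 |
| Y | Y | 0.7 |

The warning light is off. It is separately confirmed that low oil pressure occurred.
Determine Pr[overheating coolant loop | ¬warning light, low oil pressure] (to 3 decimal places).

Pr[overheating coolant loop | ¬warning light, low oil pressure] ≈ 0.011

For the numerator, keep only overheating coolant loop=true terms: 0.3*0.018 = 0.005400
Normalizer over all consistent configurations: 0.51*0.982 + 0.3*0.018 = 0.506220
Posterior = 0.005400 / 0.506220 ≈ 0.011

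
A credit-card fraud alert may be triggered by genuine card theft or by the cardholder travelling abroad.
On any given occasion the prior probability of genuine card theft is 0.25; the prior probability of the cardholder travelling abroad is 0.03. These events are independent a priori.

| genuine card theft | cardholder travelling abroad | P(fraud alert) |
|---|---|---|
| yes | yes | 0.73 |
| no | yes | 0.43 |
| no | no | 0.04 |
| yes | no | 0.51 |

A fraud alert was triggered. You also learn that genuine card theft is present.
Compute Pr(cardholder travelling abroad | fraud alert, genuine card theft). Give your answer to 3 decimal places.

Pr(cardholder travelling abroad | fraud alert, genuine card theft) ≈ 0.042

Numerator (weight on configurations with cardholder travelling abroad): 0.73*0.03 = 0.021900
The normalizing constant is 0.51*0.97 + 0.73*0.03 = 0.516600
P(cardholder travelling abroad | fraud alert, genuine card theft) = 0.021900/0.516600 ≈ 0.042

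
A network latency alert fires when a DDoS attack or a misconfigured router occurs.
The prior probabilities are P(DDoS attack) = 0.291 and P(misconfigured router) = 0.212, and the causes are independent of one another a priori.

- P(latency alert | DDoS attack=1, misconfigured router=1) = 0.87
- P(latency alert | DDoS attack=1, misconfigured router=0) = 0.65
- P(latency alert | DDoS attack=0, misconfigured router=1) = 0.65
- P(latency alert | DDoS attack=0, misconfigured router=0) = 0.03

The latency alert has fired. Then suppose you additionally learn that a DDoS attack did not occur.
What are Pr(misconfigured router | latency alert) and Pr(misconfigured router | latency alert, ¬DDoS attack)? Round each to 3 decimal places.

Pr(misconfigured router | latency alert) ≈ 0.477; Pr(misconfigured router | latency alert, ¬DDoS attack) ≈ 0.854

Numerator (weight on configurations with misconfigured router): 0.097700 + 0.053672 = 0.151372
Denominator P(latency alert): 0.03×0.709×0.788 + 0.65×0.709×0.212 + 0.65×0.291×0.788 + 0.87×0.291×0.212 = 0.317183
Posterior = 0.151372 / 0.317183 ≈ 0.477

Now condition on the additional information:
Numerator (weight on configurations with misconfigured router): 0.65·0.212 = 0.137800
Denominator P(latency alert | ¬DDoS attack): 0.03·0.788 + 0.65·0.212 = 0.161440
P(misconfigured router | latency alert, ¬DDoS attack) = 0.137800/0.161440 ≈ 0.854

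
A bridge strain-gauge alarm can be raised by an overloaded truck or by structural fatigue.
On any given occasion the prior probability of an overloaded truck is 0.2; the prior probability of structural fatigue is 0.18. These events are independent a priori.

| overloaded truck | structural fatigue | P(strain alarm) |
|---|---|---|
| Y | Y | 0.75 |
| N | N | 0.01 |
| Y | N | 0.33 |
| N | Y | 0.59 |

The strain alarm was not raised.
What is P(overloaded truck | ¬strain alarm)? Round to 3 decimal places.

P(overloaded truck | ¬strain alarm) ≈ 0.144

P(¬strain alarm) = 0.99·0.8·0.82 + 0.41·0.8·0.18 + 0.67·0.2·0.82 + 0.25·0.2·0.18 = 0.649440 + 0.059040 + 0.109880 + 0.009000 = 0.827360
Restricting to configurations with overloaded truck present: 0.109880 + 0.009000 = 0.118880.
Hence the posterior is 0.118880/0.827360 ≈ 0.144.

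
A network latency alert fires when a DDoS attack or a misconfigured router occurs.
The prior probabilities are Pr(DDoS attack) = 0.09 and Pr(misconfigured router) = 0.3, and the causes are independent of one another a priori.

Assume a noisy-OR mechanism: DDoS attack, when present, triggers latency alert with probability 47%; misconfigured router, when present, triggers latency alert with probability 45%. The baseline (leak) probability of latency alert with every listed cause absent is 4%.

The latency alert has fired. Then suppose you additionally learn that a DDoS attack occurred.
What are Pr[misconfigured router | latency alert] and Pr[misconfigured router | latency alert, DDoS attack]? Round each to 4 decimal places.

Pr[misconfigured router | latency alert] ≈ 0.7244; Pr[misconfigured router | latency alert, DDoS attack] ≈ 0.3859

Under noisy-OR, P(latency alert | causes) = 1 − (1−0.04)·∏(1−qᵢ) over the active causes.
Weight on misconfigured router=true, given the evidence: 0.128856 + 0.019444 = 0.148300
Normalizer over all consistent configurations: 0.04×0.91×0.7 + 0.472×0.91×0.3 + 0.4912×0.09×0.7 + 0.72016×0.09×0.3 = 0.204726
Posterior = 0.148300 / 0.204726 ≈ 0.7244

Now also conditioning on DDoS attack=true:
Weight on misconfigured router=true, given the evidence: 0.72016*0.3 = 0.216048
The normalizing constant is 0.4912*0.7 + 0.72016*0.3 = 0.559888
P(misconfigured router | latency alert, DDoS attack) = 0.216048/0.559888 ≈ 0.3859
The drop from 0.7244 to 0.3859 is the explaining-away (discounting) effect.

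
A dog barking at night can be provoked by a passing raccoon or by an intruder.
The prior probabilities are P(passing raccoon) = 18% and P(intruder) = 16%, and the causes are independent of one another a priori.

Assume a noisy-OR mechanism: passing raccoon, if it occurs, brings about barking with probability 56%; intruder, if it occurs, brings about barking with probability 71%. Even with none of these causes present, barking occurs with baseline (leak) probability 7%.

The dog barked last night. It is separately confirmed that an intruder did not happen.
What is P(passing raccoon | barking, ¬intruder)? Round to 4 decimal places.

P(passing raccoon | barking, ¬intruder) ≈ 0.6495

Under noisy-OR, P(barking | causes) = 1 − (1−0.07)·∏(1−qᵢ) over the active causes.
P(barking | ¬intruder) = 0.07×0.82 + 0.5908×0.18 = 0.057400 + 0.106344 = 0.163744
Restricting to configurations with passing raccoon present: 0.5908×0.18 = 0.106344.
So P(passing raccoon | barking, ¬intruder) = 0.106344/0.163744 ≈ 0.6495.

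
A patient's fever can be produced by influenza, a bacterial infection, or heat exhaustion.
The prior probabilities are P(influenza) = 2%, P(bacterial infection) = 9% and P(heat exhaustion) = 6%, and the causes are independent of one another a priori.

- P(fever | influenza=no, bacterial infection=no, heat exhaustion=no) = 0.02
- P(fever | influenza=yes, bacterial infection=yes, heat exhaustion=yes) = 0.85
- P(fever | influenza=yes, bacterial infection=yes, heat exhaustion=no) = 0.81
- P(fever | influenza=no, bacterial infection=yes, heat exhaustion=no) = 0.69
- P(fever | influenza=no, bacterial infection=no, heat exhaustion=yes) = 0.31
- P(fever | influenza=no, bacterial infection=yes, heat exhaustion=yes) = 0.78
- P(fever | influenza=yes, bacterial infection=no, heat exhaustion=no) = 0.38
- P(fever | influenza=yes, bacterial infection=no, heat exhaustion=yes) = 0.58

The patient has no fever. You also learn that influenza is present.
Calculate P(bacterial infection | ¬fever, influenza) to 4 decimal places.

By total probability over the 4 (bacterial infection, heat exhaustion) configurations:
  P(¬fever | influenza) = 0.62×0.91×0.94 + 0.42×0.91×0.06 + 0.19×0.09×0.94 + 0.15×0.09×0.06
        = 0.530348 + 0.022932 + 0.016074 + 0.000810 = 0.570164
Configurations with bacterial infection contribute 0.016884, so
  P(bacterial infection | ¬fever, influenza) = 0.016884 / 0.570164 ≈ 0.0296

P(bacterial infection | ¬fever, influenza) ≈ 0.0296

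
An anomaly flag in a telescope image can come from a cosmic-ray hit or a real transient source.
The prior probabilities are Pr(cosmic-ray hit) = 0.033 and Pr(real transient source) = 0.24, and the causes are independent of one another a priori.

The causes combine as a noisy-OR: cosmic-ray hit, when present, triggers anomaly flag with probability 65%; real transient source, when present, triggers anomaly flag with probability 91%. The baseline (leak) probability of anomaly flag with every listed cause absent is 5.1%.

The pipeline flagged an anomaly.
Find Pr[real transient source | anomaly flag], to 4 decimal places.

Under noisy-OR, P(anomaly flag | causes) = 1 − (1−0.051)·∏(1−qᵢ) over the active causes.
By total probability over the 4 (cosmic-ray hit, real transient source) configurations:
  P(anomaly flag) = 0.051*0.967*0.76 + 0.91459*0.967*0.24 + 0.66785*0.033*0.76 + 0.970106*0.033*0.24
        = 0.037481 + 0.212258 + 0.016750 + 0.007683 = 0.274172
The terms with real transient source present sum to 0.219941, so
  P(real transient source | anomaly flag) = 0.219941 / 0.274172 ≈ 0.8022

Pr[real transient source | anomaly flag] ≈ 0.8022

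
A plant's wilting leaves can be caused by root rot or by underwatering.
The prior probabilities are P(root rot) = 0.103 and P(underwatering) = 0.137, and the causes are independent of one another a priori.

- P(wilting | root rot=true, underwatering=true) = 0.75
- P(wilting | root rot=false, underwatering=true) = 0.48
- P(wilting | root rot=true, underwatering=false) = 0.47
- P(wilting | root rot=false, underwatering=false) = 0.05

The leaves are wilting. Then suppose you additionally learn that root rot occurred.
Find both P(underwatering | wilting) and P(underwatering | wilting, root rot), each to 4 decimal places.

P(underwatering | wilting) ≈ 0.4636; P(underwatering | wilting, root rot) ≈ 0.2021

Weight on underwatering=true, given the evidence: 0.058987 + 0.010583 = 0.069570
Normalizer over all consistent configurations: 0.05·0.897·0.863 + 0.48·0.897·0.137 + 0.47·0.103·0.863 + 0.75·0.103·0.137 = 0.150054
Posterior = 0.069570 / 0.150054 ≈ 0.4636

Now condition on the additional information:
Weight on underwatering=true, given the evidence: 0.75*0.137 = 0.102750
The normalizing constant is 0.47*0.863 + 0.75*0.137 = 0.508360
P(underwatering | wilting, root rot) = 0.102750/0.508360 ≈ 0.2021
Conditioning on root rot lowers the posterior on underwatering: the classic explaining-away effect in a common-effect structure.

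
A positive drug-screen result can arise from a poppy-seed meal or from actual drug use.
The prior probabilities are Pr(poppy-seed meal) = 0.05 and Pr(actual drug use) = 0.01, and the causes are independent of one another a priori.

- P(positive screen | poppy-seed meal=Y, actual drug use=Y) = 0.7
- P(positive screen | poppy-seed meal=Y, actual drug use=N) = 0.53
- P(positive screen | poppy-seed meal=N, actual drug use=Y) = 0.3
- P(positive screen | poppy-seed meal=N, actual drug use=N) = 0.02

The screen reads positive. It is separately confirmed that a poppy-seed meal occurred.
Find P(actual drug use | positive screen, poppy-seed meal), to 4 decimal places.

Weight on actual drug use=true, given the evidence: 0.7*0.01 = 0.007000
Normalizer over all consistent configurations: 0.53*0.99 + 0.7*0.01 = 0.531700
Posterior = 0.007000 / 0.531700 ≈ 0.0132

P(actual drug use | positive screen, poppy-seed meal) ≈ 0.0132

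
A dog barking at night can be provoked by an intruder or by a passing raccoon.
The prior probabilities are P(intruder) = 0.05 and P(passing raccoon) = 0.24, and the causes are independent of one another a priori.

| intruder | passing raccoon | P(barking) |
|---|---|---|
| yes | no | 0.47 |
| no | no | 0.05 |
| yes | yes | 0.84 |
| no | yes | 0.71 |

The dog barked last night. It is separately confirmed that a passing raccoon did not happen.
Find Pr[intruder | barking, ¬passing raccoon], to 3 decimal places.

Weight on intruder=true, given the evidence: 0.47×0.05 = 0.023500
The normalizing constant is 0.05×0.95 + 0.47×0.05 = 0.071000
P(intruder | barking, ¬passing raccoon) = 0.023500/0.071000 ≈ 0.331

Pr[intruder | barking, ¬passing raccoon] ≈ 0.331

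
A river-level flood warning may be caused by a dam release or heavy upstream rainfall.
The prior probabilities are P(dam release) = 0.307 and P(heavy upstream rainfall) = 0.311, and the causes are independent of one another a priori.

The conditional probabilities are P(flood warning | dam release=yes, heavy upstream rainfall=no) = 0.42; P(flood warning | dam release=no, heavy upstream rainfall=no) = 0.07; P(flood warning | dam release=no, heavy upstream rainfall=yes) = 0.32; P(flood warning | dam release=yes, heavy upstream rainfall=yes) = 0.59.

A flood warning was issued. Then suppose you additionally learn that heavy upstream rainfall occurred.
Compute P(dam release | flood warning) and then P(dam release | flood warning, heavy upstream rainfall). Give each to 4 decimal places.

Weight on dam release=true, given the evidence: 0.088840 + 0.056331 = 0.145171
The normalizing constant is 0.07·0.693·0.689 + 0.32·0.693·0.311 + 0.42·0.307·0.689 + 0.59·0.307·0.311 = 0.247561
P(dam release | flood warning) = 0.145171/0.247561 ≈ 0.5864

With the extra evidence:
Sum P(flood warning|·) weighted by the priors over both values of dam release:
  P(flood warning | heavy upstream rainfall) = 0.32·0.693 + 0.59·0.307
        = 0.221760 + 0.181130 = 0.402890
Configurations with dam release contribute 0.181130, so
  P(dam release | flood warning, heavy upstream rainfall) = 0.181130 / 0.402890 ≈ 0.4496
The drop from 0.5864 to 0.4496 is the explaining-away (discounting) effect.

P(dam release | flood warning) ≈ 0.5864; P(dam release | flood warning, heavy upstream rainfall) ≈ 0.4496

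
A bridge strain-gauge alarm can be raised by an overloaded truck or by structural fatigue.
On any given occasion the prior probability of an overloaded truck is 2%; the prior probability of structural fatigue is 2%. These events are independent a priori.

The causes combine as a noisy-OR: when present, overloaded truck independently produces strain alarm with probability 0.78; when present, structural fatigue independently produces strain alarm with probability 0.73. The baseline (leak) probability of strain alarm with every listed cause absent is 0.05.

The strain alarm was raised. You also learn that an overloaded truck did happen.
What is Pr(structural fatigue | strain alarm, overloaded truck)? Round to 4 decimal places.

Pr(structural fatigue | strain alarm, overloaded truck) ≈ 0.0238

Under noisy-OR, P(strain alarm | causes) = 1 − (1−0.05)·∏(1−qᵢ) over the active causes.
P(strain alarm | overloaded truck) = 0.791×0.98 + 0.94357×0.02 = 0.775180 + 0.018871 = 0.794051
Restricting to configurations with structural fatigue present: 0.94357×0.02 = 0.018871.
So P(structural fatigue | strain alarm, overloaded truck) = 0.018871/0.794051 ≈ 0.0238.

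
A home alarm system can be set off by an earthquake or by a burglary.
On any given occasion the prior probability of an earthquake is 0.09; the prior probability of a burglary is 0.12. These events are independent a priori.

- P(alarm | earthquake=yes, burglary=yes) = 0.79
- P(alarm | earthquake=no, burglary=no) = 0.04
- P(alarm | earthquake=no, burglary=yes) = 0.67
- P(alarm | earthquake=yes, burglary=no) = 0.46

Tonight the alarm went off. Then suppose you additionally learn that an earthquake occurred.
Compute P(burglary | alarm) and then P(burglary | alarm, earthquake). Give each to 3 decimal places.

P(burglary | alarm) ≈ 0.544; P(burglary | alarm, earthquake) ≈ 0.190

Sum P(alarm|·) weighted by the priors over the 4 (earthquake, burglary) configurations:
  P(alarm) = 0.04*0.91*0.88 + 0.67*0.91*0.12 + 0.46*0.09*0.88 + 0.79*0.09*0.12
        = 0.032032 + 0.073164 + 0.036432 + 0.008532 = 0.150160
Configurations with burglary contribute 0.081696, so
  P(burglary | alarm) = 0.081696 / 0.150160 ≈ 0.544

With the extra evidence:
Weight on burglary=true, given the evidence: 0.79*0.12 = 0.094800
The normalizing constant is 0.46*0.88 + 0.79*0.12 = 0.499600
P(burglary | alarm, earthquake) = 0.094800/0.499600 ≈ 0.190
Conditioning on earthquake lowers the posterior on burglary: the classic explaining-away effect in a common-effect structure.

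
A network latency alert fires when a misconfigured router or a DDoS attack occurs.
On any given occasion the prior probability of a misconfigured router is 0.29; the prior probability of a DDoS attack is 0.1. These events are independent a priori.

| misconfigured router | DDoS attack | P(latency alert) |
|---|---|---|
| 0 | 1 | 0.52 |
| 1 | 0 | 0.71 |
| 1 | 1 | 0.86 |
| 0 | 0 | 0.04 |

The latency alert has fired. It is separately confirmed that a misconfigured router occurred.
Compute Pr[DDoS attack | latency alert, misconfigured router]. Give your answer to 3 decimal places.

P(latency alert | misconfigured router) = 0.71*0.9 + 0.86*0.1 = 0.639000 + 0.086000 = 0.725000
Restricting to configurations with DDoS attack present: 0.86*0.1 = 0.086000.
P(DDoS attack | latency alert, misconfigured router) = 0.086000 / 0.725000 ≈ 0.119

Pr[DDoS attack | latency alert, misconfigured router] ≈ 0.119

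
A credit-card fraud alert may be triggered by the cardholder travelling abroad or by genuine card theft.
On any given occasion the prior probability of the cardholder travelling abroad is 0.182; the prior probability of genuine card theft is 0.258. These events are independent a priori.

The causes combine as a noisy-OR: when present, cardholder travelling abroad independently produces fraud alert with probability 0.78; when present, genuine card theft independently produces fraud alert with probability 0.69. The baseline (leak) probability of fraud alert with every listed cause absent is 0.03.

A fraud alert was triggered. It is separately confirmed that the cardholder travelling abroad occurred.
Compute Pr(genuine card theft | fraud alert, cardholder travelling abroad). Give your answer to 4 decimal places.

Under noisy-OR, P(fraud alert | causes) = 1 − (1−0.03)·∏(1−qᵢ) over the active causes.
P(fraud alert | cardholder travelling abroad) = 0.7866*0.742 + 0.933846*0.258 = 0.583657 + 0.240932 = 0.824589
Of this, 0.240932 comes from 0.933846*0.258 (the genuine card theft=true cases).
P(genuine card theft | fraud alert, cardholder travelling abroad) = 0.240932 / 0.824589 ≈ 0.2922

Pr(genuine card theft | fraud alert, cardholder travelling abroad) ≈ 0.2922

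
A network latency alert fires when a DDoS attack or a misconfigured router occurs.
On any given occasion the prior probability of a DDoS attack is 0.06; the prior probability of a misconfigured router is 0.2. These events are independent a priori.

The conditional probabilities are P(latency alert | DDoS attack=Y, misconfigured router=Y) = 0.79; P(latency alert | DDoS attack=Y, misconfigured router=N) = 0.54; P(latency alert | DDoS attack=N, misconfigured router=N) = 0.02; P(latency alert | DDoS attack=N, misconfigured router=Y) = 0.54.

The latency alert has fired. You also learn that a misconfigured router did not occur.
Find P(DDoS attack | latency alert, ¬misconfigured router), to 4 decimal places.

P(DDoS attack | latency alert, ¬misconfigured router) ≈ 0.6328

P(latency alert | ¬misconfigured router) = 0.02×0.94 + 0.54×0.06 = 0.018800 + 0.032400 = 0.051200
The DDoS attack-present share is 0.54×0.06 = 0.032400.
Hence the posterior is 0.032400/0.051200 ≈ 0.6328.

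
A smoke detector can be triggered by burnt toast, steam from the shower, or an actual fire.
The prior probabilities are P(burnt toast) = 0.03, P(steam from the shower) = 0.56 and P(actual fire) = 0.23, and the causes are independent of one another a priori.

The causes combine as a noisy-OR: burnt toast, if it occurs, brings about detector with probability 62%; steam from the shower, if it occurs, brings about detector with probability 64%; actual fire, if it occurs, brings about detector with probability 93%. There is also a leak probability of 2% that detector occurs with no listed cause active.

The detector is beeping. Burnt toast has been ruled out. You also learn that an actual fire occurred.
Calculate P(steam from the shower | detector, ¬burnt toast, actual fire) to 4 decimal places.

Under noisy-OR, P(detector | causes) = 1 − (1−0.02)·∏(1−qᵢ) over the active causes.
Enumerate both values of steam from the shower and weight by the priors:
  P(detector | ¬burnt toast, actual fire) = 0.9314·0.44 + 0.975304·0.56
        = 0.409816 + 0.546170 = 0.955986
The terms with steam from the shower present sum to 0.546170, so
  P(steam from the shower | detector, ¬burnt toast, actual fire) = 0.546170 / 0.955986 ≈ 0.5713

P(steam from the shower | detector, ¬burnt toast, actual fire) ≈ 0.5713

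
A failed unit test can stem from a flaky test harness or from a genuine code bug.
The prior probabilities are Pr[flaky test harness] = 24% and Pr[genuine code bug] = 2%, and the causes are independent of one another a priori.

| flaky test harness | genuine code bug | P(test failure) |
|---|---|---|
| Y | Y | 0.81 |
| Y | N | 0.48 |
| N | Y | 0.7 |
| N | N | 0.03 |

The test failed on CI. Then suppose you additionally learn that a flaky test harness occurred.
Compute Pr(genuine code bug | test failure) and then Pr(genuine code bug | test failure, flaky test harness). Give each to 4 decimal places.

P(test failure) = 0.03×0.76×0.98 + 0.7×0.76×0.02 + 0.48×0.24×0.98 + 0.81×0.24×0.02 = 0.022344 + 0.010640 + 0.112896 + 0.003888 = 0.149768
The genuine code bug-present share is 0.010640 + 0.003888 = 0.014528.
P(genuine code bug | test failure) = 0.014528 / 0.149768 ≈ 0.0970

With the extra evidence:
Sum P(test failure|·) weighted by the priors over both values of genuine code bug:
  P(test failure | flaky test harness) = 0.48*0.98 + 0.81*0.02
        = 0.470400 + 0.016200 = 0.486600
Configurations with genuine code bug contribute 0.016200, so
  P(genuine code bug | test failure, flaky test harness) = 0.016200 / 0.486600 ≈ 0.0333

Pr(genuine code bug | test failure) ≈ 0.0970; Pr(genuine code bug | test failure, flaky test harness) ≈ 0.0333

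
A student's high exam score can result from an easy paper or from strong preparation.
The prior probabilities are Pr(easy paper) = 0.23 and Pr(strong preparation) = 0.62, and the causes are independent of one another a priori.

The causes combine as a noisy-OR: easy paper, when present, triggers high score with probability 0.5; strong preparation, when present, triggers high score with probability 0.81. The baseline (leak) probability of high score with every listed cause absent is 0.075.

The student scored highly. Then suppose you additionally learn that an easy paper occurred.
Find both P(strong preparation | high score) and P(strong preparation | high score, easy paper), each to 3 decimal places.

P(strong preparation | high score) ≈ 0.884; P(strong preparation | high score, easy paper) ≈ 0.735

Under noisy-OR, P(high score | causes) = 1 − (1−0.075)·∏(1−qᵢ) over the active causes.
Sum P(high score|·) weighted by the priors over the 4 (easy paper, strong preparation) configurations:
  P(high score) = 0.075×0.77×0.38 + 0.82425×0.77×0.62 + 0.5375×0.23×0.38 + 0.912125×0.23×0.62
        = 0.021945 + 0.393497 + 0.046977 + 0.130069 = 0.592488
Keeping only the strong preparation-present terms gives 0.523566, so
  P(strong preparation | high score) = 0.523566 / 0.592488 ≈ 0.884

Now also conditioning on easy paper=true:
P(high score | easy paper) = 0.5375*0.38 + 0.912125*0.62 = 0.204250 + 0.565518 = 0.769768
The strong preparation-present share is 0.912125*0.62 = 0.565518.
P(strong preparation | high score, easy paper) = 0.565518 / 0.769768 ≈ 0.735
This is intercausal reasoning (explaining away): once easy paper accounts for the high score, strong preparation becomes less likely.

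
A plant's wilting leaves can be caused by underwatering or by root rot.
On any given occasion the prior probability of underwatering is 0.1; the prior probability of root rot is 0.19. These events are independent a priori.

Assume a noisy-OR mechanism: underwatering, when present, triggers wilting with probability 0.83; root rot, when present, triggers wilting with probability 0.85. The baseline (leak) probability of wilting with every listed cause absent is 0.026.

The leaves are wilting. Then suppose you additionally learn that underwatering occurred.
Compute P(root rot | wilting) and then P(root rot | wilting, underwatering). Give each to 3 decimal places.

P(root rot | wilting) ≈ 0.655; P(root rot | wilting, underwatering) ≈ 0.215

Under noisy-OR, P(wilting | causes) = 1 − (1−0.026)·∏(1−qᵢ) over the active causes.
For the numerator, keep only root rot=true terms: 0.146017 + 0.018528 = 0.164545
Denominator P(wilting): 0.026*0.9*0.81 + 0.8539*0.9*0.19 + 0.83442*0.1*0.81 + 0.975163*0.1*0.19 = 0.251087
Posterior = 0.164545 / 0.251087 ≈ 0.655

Now condition on the additional information:
By total probability over both values of root rot:
  P(wilting | underwatering) = 0.83442·0.81 + 0.975163·0.19
        = 0.675880 + 0.185281 = 0.861161
Keeping only the root rot-present terms gives 0.185281, so
  P(root rot | wilting, underwatering) = 0.185281 / 0.861161 ≈ 0.215
This is intercausal reasoning (explaining away): once underwatering accounts for the wilting, root rot becomes less likely.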